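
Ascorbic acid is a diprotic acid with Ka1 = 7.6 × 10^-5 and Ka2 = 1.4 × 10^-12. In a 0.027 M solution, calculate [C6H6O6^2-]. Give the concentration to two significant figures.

1.4 × 10^-12 M

First ionization gives [H+] ≈ [HC6H6O6-] = 1.39 × 10^-3 M.
Second step: Ka2 = [H+][C6H6O6^2-]/[HC6H6O6-] ≈ [C6H6O6^2-] (since [H+] ≈ [HC6H6O6-]).
So [C6H6O6^2-] ≈ Ka2.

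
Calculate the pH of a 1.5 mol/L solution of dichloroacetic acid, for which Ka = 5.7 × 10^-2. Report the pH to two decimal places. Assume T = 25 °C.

pH = 0.58

Cl2CHCOOH ⇌ Cl2CHCOO- + H+
Ka = [H+]²/(1.5 − [H+]) = 5.7 × 10^-2
The 5% rule fails; solving [H+]² + Ka·[H+] − Ka·C₀ = 0 exactly:
[H+] = (−Ka + √(Ka² + 4·Ka·C₀))/2 = 2.65 × 10^-1 M
pH = −log[H+] = −log(2.65 × 10^-1) = 0.58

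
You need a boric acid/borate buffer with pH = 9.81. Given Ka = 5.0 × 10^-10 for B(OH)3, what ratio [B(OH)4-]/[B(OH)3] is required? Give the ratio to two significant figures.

ratio = 3.2

pKa = -log(5.0 × 10^-10) = 9.301
pH = pKa + log(r) ⇒ log(r) = 9.81 − 9.301 = +0.509
r = [B(OH)4-]/[B(OH)3] = 10^(+0.509) = 3.23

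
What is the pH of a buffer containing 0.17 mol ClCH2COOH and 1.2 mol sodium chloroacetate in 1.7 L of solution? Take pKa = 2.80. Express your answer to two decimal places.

pH = 3.65

Henderson–Hasselbalch: pH = pKa + log([ClCH2COO-]/[ClCH2COOH]) = 2.80 + log(1.2/0.17)
pH = 2.80 + (+0.849) = 3.65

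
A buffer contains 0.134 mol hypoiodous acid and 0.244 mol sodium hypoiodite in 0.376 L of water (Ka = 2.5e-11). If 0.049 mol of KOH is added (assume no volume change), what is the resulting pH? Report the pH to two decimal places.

pH = 11.14

OH- converts HOI to OI-: HOI → 0.085 mol, OI- → 0.293 mol.
pKa = −log(2.5 × 10^-11) = 10.602
Henderson–Hasselbalch with mole ratio 0.293/0.085: pH = 10.602 + (+0.537)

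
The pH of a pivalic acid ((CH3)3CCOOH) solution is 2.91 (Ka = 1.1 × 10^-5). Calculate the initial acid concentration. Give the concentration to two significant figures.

C₀ = 1.4 × 10^-1 M

[H+] = 10^(-2.91) = 1.23 × 10^-3 M = x
Ka = x²/(C₀ − x) ⇒ C₀ = x + x²/Ka
C₀ = 1.23 × 10^-3 + (1.23 × 10^-3)²/(1.1 × 10^-5) = 1.39 × 10^-1 M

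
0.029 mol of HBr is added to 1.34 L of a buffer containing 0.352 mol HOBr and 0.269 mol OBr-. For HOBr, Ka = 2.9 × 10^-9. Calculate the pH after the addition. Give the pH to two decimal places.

pH = 8.34

After neutralization: n(HOBr) = 0.381 mol, n(OBr-) = 0.24 mol.
pKa = −log(2.9 × 10^-9) = 8.538
pH = pKa + log(n_OBr-/n_HOBr) = 8.538 + log(0.24/0.381) = 8.538 + (-0.201)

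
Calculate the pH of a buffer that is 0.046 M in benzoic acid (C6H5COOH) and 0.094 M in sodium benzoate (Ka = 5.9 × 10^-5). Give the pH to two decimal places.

pKa = −log(5.9 × 10^-5) = 4.229
Using pH = pKa + log([base]/[acid]) with [base]/[acid] = 0.094/0.046:
pH = 4.229 + (+0.310) = 4.54

pH = 4.54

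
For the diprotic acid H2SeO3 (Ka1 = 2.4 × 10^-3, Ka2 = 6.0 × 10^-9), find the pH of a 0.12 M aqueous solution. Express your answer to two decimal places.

pH = 1.80

Ka1 ≫ Ka2, so treat the first dissociation as the only significant source of H+.
Ka1 = x²/(0.12 − x) = 2.4 × 10^-3
Solving the quadratic: x = (−Ka1 + √(Ka1² + 4·Ka1·C₀))/2 = 1.58 × 10^-2 M
pH = −log(1.58 × 10^-2) = 1.80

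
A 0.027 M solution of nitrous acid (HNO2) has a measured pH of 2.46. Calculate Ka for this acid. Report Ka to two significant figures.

Ka = 5.1 × 10^-4

[H+] = 10^(-2.46) = 3.47 × 10^-3 M
At equilibrium [HA] = 0.027 − 3.47 × 10^-3 = 2.35 × 10^-2 M
Ka = [H+][A-]/[HA] = (3.47 × 10^-3)² / 2.35 × 10^-2 = 5.1 × 10^-4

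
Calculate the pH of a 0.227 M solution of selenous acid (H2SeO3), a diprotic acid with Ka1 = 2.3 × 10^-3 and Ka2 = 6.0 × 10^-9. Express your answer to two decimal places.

pH = 1.66

Since Ka1 ≫ Ka2, the first ionization dominates [H+].
Ka1 = x²/(0.227 − x) = 2.3 × 10^-3
Solving the quadratic: x = (−Ka1 + √(Ka1² + 4·Ka1·C₀))/2 = 2.17 × 10^-2 M
pH = −log(2.17 × 10^-2) = 1.66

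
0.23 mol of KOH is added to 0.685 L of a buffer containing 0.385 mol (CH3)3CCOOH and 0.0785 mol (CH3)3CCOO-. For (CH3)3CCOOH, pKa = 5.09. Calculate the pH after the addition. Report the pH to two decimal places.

pH = 5.39

OH- converts (CH3)3CCOOH to (CH3)3CCOO-: (CH3)3CCOOH → 0.155 mol, (CH3)3CCOO- → 0.308 mol.
pH = pKa + log(n_(CH3)3CCOO-/n_(CH3)3CCOOH) = 5.09 + log(0.308/0.155) = 5.09 + (+0.298)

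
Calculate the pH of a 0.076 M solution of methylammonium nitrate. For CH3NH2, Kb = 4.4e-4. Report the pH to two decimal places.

CH3NH3+ is the conjugate acid of the weak base CH3NH2.
Ka = Kw/Kb = 1.0×10^-14 / 4.4 × 10^-4 = 2.27 × 10^-11
From the ICE table, Ka = [H+]²/(0.076 − [H+]) = 2.27 × 10^-11.
Since Ka ≪ C₀, [H+] ≈ √(Ka·C₀) = 1.31 × 10^-6 M.
([H+]/C₀ = 0.0017% < 5%, so the approximation holds.)
pH = −log(1.31 × 10^-6) = 5.88

pH = 5.88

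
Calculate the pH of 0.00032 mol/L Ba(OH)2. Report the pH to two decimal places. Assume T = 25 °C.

pH = 10.81

Ba(OH)2 is a strong base (each formula unit releases 2 OH-); [OH-] = 0.00064 M.
pOH = -log(0.00064) = 3.19
pH = 14.00 - 3.19 = 10.81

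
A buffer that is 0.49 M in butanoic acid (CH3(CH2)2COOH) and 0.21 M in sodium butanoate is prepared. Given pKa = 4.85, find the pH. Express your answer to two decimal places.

pH = 4.48

Using pH = pKa + log([base]/[acid]) with [base]/[acid] = 0.21/0.49:
pH = 4.85 + (-0.368) = 4.48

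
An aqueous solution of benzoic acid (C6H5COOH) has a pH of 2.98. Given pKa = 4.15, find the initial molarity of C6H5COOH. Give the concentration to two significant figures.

C₀ = 1.7 × 10^-2 M

[H+] = 10^(-2.98) = 1.05 × 10^-3 M = x
Ka = 10^(−4.15) = 7.08 × 10^-5
Ka = x²/(C₀ − x) ⇒ C₀ = x + x²/Ka
C₀ = 1.05 × 10^-3 + (1.05 × 10^-3)²/(7.08 × 10^-5) = 1.66 × 10^-2 M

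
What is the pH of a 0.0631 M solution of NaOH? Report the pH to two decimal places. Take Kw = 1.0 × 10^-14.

NaOH is a strong base; [OH-] = 0.0631 M.
pOH = -log(0.0631) = 1.20
pH = 14.00 - 1.20 = 12.80

pH = 12.80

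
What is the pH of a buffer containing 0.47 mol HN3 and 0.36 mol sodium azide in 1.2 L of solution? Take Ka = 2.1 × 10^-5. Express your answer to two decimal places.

pKa = −log(2.1 × 10^-5) = 4.678
pH = pKa + log([A⁻]/[HA]) = 4.678 + log(0.36/0.47)
pH = 4.678 + (-0.116) = 4.56

pH = 4.56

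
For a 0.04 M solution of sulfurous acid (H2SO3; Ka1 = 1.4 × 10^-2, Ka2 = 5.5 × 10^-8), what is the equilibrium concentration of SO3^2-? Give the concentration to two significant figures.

5.5 × 10^-8 M

First ionization gives [H+] ≈ [HSO3-] = 1.77 × 10^-2 M.
Second step: Ka2 = [H+][SO3^2-]/[HSO3-] ≈ [SO3^2-] (since [H+] ≈ [HSO3-]).
So [SO3^2-] ≈ Ka2.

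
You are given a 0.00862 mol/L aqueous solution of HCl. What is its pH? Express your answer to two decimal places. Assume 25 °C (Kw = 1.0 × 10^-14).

pH = 2.06

HCl is a strong acid and dissociates completely, so [H+] = 0.00862 M.
pH = -log(0.00862) = 2.06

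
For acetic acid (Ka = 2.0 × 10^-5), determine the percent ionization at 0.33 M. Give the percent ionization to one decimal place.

CH3COOH ⇌ CH3COO- + H+; let x = [H+] at equilibrium.
x ≈ √(Ka·C₀) = √(2.0 × 10^-5 × 0.33) = 2.57 × 10^-3 M
Fraction ionized = 2.57 × 10^-3 / 0.33 = 0.0078 → 0.8%

0.8%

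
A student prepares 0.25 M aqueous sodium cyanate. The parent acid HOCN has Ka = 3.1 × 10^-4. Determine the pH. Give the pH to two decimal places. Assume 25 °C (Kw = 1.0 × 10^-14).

pH = 8.45

OCN- is the conjugate base of the weak acid HOCN.
Kb = Kw/Ka = 1.0×10^-14 / 3.1 × 10^-4 = 3.23 × 10^-11
Kb = [OH-]²/(0.25 − [OH-]) = 3.23 × 10^-11
Assume [OH-] ≪ 0.25: [OH-] ≈ √(3.23 × 10^-11 × 0.25) = 2.84 × 10^-6 M
Check: 0.0011% ionized — well under 5%, approximation valid.
pOH = 5.55, so pH = 14.00 − pOH = 8.45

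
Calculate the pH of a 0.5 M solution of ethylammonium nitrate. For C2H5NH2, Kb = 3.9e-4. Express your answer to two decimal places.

C2H5NH3+ is the conjugate acid of the weak base C2H5NH2.
Ka = Kw/Kb = 1.0×10^-14 / 3.9 × 10^-4 = 2.56 × 10^-11
From the ICE table, Ka = [H+]²/(0.5 − [H+]) = 2.56 × 10^-11.
Assume [H+] ≪ 0.5: [H+] ≈ √(2.56 × 10^-11 × 0.5) = 3.58 × 10^-6 M
([H+]/C₀ = 0.00072% < 5%, so the approximation holds.)
pH = −log(3.58 × 10^-6) = 5.45

pH = 5.45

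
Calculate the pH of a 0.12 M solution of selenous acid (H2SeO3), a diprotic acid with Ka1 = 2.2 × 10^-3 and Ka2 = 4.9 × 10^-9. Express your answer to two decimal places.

pH = 1.82

Since Ka1 ≫ Ka2, the first ionization dominates [H+].
Ka1 = x²/(0.12 − x) = 2.2 × 10^-3
Solving the quadratic: x = (−Ka1 + √(Ka1² + 4·Ka1·C₀))/2 = 1.52 × 10^-2 M
pH = −log(1.52 × 10^-2) = 1.82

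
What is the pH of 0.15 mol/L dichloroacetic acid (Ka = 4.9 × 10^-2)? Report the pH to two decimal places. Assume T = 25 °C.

Cl2CHCOOH ⇌ Cl2CHCOO- + H+
From the ICE table, Ka = [H+]²/(0.15 − [H+]) = 4.9 × 10^-2.
Here C₀/Ka ≈ 3.06, so the small-[H+] approximation fails. Use the quadratic:
[H+] = (−Ka + √(Ka² + 4·Ka·C₀))/2 = 6.47 × 10^-2 M
pH = −log[H+] = −log(6.47 × 10^-2) = 1.19

pH = 1.19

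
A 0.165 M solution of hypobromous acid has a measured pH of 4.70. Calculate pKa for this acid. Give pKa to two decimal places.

pKa = 8.62

[H+] = 10^(-4.70) = 2.00 × 10^-5 M
At equilibrium [HA] = 0.165 − 2.00 × 10^-5 = 1.65 × 10^-1 M
Ka = [H+][A-]/[HA] = (2.00 × 10^-5)² / 1.65 × 10^-1 = 2.42 × 10^-9
pKa = -log(2.42 × 10^-9) = 8.62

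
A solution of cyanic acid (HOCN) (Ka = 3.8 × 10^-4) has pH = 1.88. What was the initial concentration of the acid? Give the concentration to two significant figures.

C₀ = 4.7 × 10^-1 M

[H+] = 10^(-1.88) = 1.32 × 10^-2 M = x
Ka = x²/(C₀ − x) ⇒ C₀ = x + x²/Ka
C₀ = 1.32 × 10^-2 + (1.32 × 10^-2)²/(3.8 × 10^-4) = 4.72 × 10^-1 M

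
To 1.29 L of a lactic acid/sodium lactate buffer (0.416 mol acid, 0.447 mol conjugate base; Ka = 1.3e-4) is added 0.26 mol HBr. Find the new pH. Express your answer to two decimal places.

After neutralization: n(CH3CH(OH)COOH) = 0.676 mol, n(CH3CH(OH)COO-) = 0.187 mol.
pKa = −log(1.3 × 10^-4) = 3.886
Henderson–Hasselbalch with mole ratio 0.187/0.676: pH = 3.886 + (-0.558)

pH = 3.33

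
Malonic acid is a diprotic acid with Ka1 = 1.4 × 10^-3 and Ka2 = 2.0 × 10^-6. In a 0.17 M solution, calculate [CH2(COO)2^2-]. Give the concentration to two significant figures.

2.0 × 10^-6 M

First ionization gives [H+] ≈ [CH2(COOH)COO-] = 1.47 × 10^-2 M.
Second step: Ka2 = [H+][CH2(COO)2^2-]/[CH2(COOH)COO-] ≈ [CH2(COO)2^2-] (since [H+] ≈ [CH2(COOH)COO-]).
So [CH2(COO)2^2-] ≈ Ka2.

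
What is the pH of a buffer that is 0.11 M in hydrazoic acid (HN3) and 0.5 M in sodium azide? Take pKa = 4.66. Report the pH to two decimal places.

pH = 5.32

Henderson–Hasselbalch: pH = pKa + log([N3-]/[HN3]) = 4.66 + log(0.5/0.11)
pH = 4.66 + (+0.658) = 5.32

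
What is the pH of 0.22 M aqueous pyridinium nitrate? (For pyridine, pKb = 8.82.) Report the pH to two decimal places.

pH = 2.92

C5H5NH+ is the conjugate acid of the weak base C5H5N.
Kb = 10^(−8.82) = 1.51 × 10^-9
Ka = Kw/Kb = 1.0×10^-14 / 1.51 × 10^-9 = 6.62 × 10^-6
From the ICE table, Ka = x²/(0.22 − x) = 6.62 × 10^-6.
Neglecting x in the denominator: x = √(6.62 × 10^-6 × 0.22) = 1.21 × 10^-3 M
Check: 0.55% ionized — well under 5%, approximation valid.
pH = −log(1.21 × 10^-3) = 2.92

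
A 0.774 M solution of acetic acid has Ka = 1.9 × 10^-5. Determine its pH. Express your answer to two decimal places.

CH3COOH ⇌ CH3COO- + H+
Ka = x²/(0.774 − x) = 1.9 × 10^-5
Neglecting x in the denominator: x = √(1.9 × 10^-5 × 0.774) = 3.83 × 10^-3 M
Check: 0.5% ionized — well under 5%, approximation valid.
pH = −log(3.83 × 10^-3) = 2.42

pH = 2.42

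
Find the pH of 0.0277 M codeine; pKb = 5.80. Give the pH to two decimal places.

C18H21NO3 + H2O ⇌ C18H22NO3+ + OH-
Kb = 10^(−5.80) = 1.58 × 10^-6
Kb = x²/(0.0277 − x) = 1.58 × 10^-6
Since Kb ≪ C₀, x ≈ √(Kb·C₀) = 2.09 × 10^-4 M.
Check: 0.76% ionized — well under 5%, approximation valid.
pOH = 3.68, so pH = 14.00 − pOH = 10.32

pH = 10.32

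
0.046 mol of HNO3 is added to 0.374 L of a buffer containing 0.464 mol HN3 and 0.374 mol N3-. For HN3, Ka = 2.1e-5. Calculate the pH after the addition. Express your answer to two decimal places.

Added H+ converts N3- to HN3: HN3 → 0.51 mol, N3- → 0.328 mol.
pKa = −log(2.1 × 10^-5) = 4.678
Henderson–Hasselbalch with mole ratio 0.328/0.51: pH = 4.678 + (-0.192)

pH = 4.49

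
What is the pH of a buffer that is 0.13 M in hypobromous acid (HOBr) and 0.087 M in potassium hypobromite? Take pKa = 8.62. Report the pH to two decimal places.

Using pH = pKa + log([base]/[acid]) with [base]/[acid] = 0.087/0.13:
pH = 8.62 + (-0.174) = 8.45

pH = 8.45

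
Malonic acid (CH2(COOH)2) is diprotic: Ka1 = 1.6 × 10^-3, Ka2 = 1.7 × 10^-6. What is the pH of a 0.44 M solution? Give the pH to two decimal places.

Since Ka1 ≫ Ka2, the first ionization dominates [H+].
Ka1 = x²/(0.44 − x) = 1.6 × 10^-3
Solving the quadratic: x = (−Ka1 + √(Ka1² + 4·Ka1·C₀))/2 = 2.57 × 10^-2 M
pH = −log(2.57 × 10^-2) = 1.59

pH = 1.59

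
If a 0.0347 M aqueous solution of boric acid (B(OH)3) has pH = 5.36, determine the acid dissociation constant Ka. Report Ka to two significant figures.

[H+] = 10^(-5.36) = 4.37 × 10^-6 M
At equilibrium [HA] = 0.0347 − 4.37 × 10^-6 = 3.47 × 10^-2 M
Ka = [H+][A-]/[HA] = (4.37 × 10^-6)² / 3.47 × 10^-2 = 5.5 × 10^-10

Ka = 5.5 × 10^-10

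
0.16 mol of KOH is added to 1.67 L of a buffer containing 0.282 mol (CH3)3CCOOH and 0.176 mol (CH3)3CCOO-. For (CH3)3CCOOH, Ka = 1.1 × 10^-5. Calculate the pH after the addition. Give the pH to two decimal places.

pH = 5.40

OH- converts (CH3)3CCOOH to (CH3)3CCOO-: (CH3)3CCOOH → 0.122 mol, (CH3)3CCOO- → 0.336 mol.
pKa = −log(1.1 × 10^-5) = 4.959
pH = pKa + log([A⁻]/[HA]) = 4.959 + log(0.336/0.122) = 4.959 +0.440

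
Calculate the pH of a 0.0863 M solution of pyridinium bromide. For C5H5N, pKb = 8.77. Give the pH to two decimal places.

C5H5NH+ is the conjugate acid of the weak base C5H5N.
Kb = 10^(−8.77) = 1.70 × 10^-9
Ka = Kw/Kb = 1.0×10^-14 / 1.70 × 10^-9 = 5.88 × 10^-6
Ka = [H+]²/(0.0863 − [H+]) = 5.88 × 10^-6
Since Ka ≪ C₀, [H+] ≈ √(Ka·C₀) = 7.12 × 10^-4 M.
pH = −log(7.12 × 10^-4) = 3.15

pH = 3.15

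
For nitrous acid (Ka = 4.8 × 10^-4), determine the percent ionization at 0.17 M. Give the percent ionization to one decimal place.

HNO2 ⇌ NO2- + H+; let x = [H+] at equilibrium.
Ka = x²/(C₀ − x); solving the quadratic gives x = 8.80 × 10^-3 M.
% ionization = x/C₀ × 100% = 8.80 × 10^-3/0.17 × 100% = 5.2%

5.2%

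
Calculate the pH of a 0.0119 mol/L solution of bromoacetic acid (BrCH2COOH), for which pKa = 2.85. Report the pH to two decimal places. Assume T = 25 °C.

BrCH2COOH ⇌ BrCH2COO- + H+
Ka = 10^(−2.85) = 1.41 × 10^-3
Let x = [H+] at equilibrium. Ka = x²/(0.0119 − x).
The 5% rule fails; solving x² + Ka·x − Ka·C₀ = 0 exactly:
x = [−0.00141 + √(0.00141² + 6.71e-05)]/2 = 3.45 × 10^-3 M
pH = −log[H+] = −log(3.45 × 10^-3) = 2.46

pH = 2.46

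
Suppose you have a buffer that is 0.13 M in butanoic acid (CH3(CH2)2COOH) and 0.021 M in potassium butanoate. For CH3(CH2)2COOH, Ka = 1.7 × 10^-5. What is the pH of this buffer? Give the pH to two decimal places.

pKa = −log(1.7 × 10^-5) = 4.770
pH = pKa + log([A⁻]/[HA]) = 4.770 + log(0.021/0.13)
pH = 4.770 + (-0.792) = 3.98

pH = 3.98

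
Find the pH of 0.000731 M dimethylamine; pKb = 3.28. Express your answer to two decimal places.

pH = 10.61

(CH3)2NH + H2O ⇌ (CH3)2NH2+ + OH-
Kb = 10^(−3.28) = 5.25 × 10^-4
From the ICE table, Kb = x²/(0.000731 − x) = 5.25 × 10^-4.
The 5% rule fails; solving x² + Kb·x − Kb·C₀ = 0 exactly:
x = [−0.000525 + √(0.000525² + 1.54e-06)]/2 = 4.10 × 10^-4 M
pOH = −log(4.10 × 10^-4) = 3.39; pH = 14.00 − 3.39 = 10.61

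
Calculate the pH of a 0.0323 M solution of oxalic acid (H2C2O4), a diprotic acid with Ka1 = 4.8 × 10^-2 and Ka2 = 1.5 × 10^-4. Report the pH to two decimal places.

Ka1 ≫ Ka2, so treat the first dissociation as the only significant source of H+.
Ka1 = x²/(0.0323 − x) = 4.8 × 10^-2
Solving the quadratic: x = (−Ka1 + √(Ka1² + 4·Ka1·C₀))/2 = 2.21 × 10^-2 M
pH = −log(2.21 × 10^-2) = 1.66

pH = 1.66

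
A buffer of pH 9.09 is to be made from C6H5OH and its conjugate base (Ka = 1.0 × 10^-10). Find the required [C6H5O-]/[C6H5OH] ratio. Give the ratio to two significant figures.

ratio = 0.12

pKa = -log(1.0 × 10^-10) = 10.000
pH = pKa + log(r) ⇒ log(r) = 9.09 − 10.000 = -0.910
r = [C6H5O-]/[C6H5OH] = 10^(-0.910) = 0.123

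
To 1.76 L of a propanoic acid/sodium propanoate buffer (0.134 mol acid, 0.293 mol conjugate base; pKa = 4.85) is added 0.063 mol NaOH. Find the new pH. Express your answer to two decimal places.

pH = 5.55

After neutralization: n(CH3CH2COOH) = 0.071 mol, n(CH3CH2COO-) = 0.356 mol.
pH = pKa + log([A⁻]/[HA]) = 4.85 + log(0.356/0.071) = 4.85 +0.700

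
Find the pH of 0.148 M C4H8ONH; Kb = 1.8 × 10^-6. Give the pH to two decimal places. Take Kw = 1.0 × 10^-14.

pH = 10.71

C4H8ONH + H2O ⇌ C4H8ONH2+ + OH-
Kb = [OH-]²/(0.148 − [OH-]) = 1.8 × 10^-6
Since Kb ≪ C₀, [OH-] ≈ √(Kb·C₀) = 5.16 × 10^-4 M.
Check: 0.35% ionized — well under 5%, approximation valid.
pOH = −log(5.16 × 10^-4) = 3.29; pH = 14.00 − 3.29 = 10.71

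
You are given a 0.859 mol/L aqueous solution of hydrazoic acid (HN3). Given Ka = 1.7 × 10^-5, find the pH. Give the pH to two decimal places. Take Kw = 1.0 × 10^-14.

HN3 ⇌ N3- + H+
Ka = [H+]²/(0.859 − [H+]) = 1.7 × 10^-5
Neglecting [H+] in the denominator: [H+] = √(1.7 × 10^-5 × 0.859) = 3.82 × 10^-3 M
pH = −log[H+] = −log(3.82 × 10^-3) = 2.42

pH = 2.42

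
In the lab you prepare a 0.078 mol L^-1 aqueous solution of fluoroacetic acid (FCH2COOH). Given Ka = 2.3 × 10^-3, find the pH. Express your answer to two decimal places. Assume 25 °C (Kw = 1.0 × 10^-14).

FCH2COOH ⇌ FCH2COO- + H+
Let x = [H+] at equilibrium. Ka = x²/(0.078 − x).
Here C₀/Ka ≈ 33.9, so the small-x approximation fails. Use the quadratic:
x = (−Ka + √(Ka² + 4·Ka·C₀))/2 = 1.23 × 10^-2 M
pH = −log[H+] = −log(1.23 × 10^-2) = 1.91

pH = 1.91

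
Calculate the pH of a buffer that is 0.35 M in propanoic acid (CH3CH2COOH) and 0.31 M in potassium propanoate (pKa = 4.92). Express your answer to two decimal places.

pH = pKa + log([A⁻]/[HA]) = 4.92 + log(0.31/0.35)
pH = 4.92 + (-0.053) = 4.87

pH = 4.87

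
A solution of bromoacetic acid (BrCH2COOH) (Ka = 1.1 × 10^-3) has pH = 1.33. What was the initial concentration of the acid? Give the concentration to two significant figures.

C₀ = 2.0 M

[H+] = 10^(-1.33) = 4.68 × 10^-2 M = x
Ka = x²/(C₀ − x) ⇒ C₀ = x + x²/Ka
C₀ = 4.68 × 10^-2 + (4.68 × 10^-2)²/(1.1 × 10^-3) = 2.04 M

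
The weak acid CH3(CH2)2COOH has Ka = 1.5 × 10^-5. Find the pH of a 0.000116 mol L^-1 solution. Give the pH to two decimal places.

pH = 4.46

CH3(CH2)2COOH ⇌ CH3(CH2)2COO- + H+
Ka = [H+]²/(0.000116 − [H+]) = 1.5 × 10^-5
Here C₀/Ka ≈ 7.73, so the small-[H+] approximation fails. Use the quadratic:
[H+] = (−Ka + √(Ka² + 4·Ka·C₀))/2 = 3.49 × 10^-5 M
pH = −log[H+] = −log(3.49 × 10^-5) = 4.46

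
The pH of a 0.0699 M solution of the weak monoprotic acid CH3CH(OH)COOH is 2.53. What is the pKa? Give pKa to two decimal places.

[H+] = 10^(-2.53) = 2.95 × 10^-3 M
At equilibrium [HA] = 0.0699 − 2.95 × 10^-3 = 6.70 × 10^-2 M
Ka = [H+][A-]/[HA] = (2.95 × 10^-3)² / 6.70 × 10^-2 = 1.30 × 10^-4
pKa = -log(1.30 × 10^-4) = 3.89

pKa = 3.89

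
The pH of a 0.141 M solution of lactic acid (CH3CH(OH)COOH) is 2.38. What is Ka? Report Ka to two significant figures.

[H+] = 10^(-2.38) = 4.17 × 10^-3 M
At equilibrium [HA] = 0.141 − 4.17 × 10^-3 = 1.37 × 10^-1 M
Ka = [H+][A-]/[HA] = (4.17 × 10^-3)² / 1.37 × 10^-1 = 1.3 × 10^-4

Ka = 1.3 × 10^-4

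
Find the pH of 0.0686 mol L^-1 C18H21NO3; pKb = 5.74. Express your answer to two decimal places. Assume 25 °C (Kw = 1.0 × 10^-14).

pH = 10.55

C18H21NO3 + H2O ⇌ C18H22NO3+ + OH-
Kb = 10^(−5.74) = 1.82 × 10^-6
From the ICE table, Kb = [OH-]²/(0.0686 − [OH-]) = 1.82 × 10^-6.
Neglecting [OH-] in the denominator: [OH-] = √(1.82 × 10^-6 × 0.0686) = 3.53 × 10^-4 M
Check: 0.52% ionized — well under 5%, approximation valid.
pOH = 3.45, so pH = 14.00 − pOH = 10.55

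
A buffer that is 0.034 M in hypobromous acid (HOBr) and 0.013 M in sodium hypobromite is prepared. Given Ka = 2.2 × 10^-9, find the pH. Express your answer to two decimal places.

pH = 8.24

pKa = −log(2.2 × 10^-9) = 8.658
pH = pKa + log([A⁻]/[HA]) = 8.658 + log(0.013/0.034)
pH = 8.658 + (-0.418) = 8.24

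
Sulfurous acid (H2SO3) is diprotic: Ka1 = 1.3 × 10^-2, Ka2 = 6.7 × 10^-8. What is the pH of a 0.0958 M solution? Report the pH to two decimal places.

pH = 1.53

Ka1 ≫ Ka2, so treat the first dissociation as the only significant source of H+.
Ka1 = x²/(0.0958 − x) = 1.3 × 10^-2
Solving the quadratic: x = (−Ka1 + √(Ka1² + 4·Ka1·C₀))/2 = 2.94 × 10^-2 M
pH = −log(2.94 × 10^-2) = 1.53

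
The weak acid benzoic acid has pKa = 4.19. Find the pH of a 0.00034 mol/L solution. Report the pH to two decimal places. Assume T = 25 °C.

pH = 3.92

C6H5COOH ⇌ C6H5COO- + H+
Ka = 10^(−4.19) = 6.46 × 10^-5
From the ICE table, Ka = x²/(0.00034 − x) = 6.46 × 10^-5.
The 5% rule fails; solving x² + Ka·x − Ka·C₀ = 0 exactly:
x = (−Ka + √(Ka² + 4·Ka·C₀))/2 = 1.19 × 10^-4 M
pH = −log[H+] = −log(1.19 × 10^-4) = 3.92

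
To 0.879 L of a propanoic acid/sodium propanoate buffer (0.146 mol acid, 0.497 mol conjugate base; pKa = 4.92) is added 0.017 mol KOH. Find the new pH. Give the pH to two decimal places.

pH = 5.52

OH- converts CH3CH2COOH to CH3CH2COO-: CH3CH2COOH → 0.129 mol, CH3CH2COO- → 0.514 mol.
pH = pKa + log([A⁻]/[HA]) = 4.92 + log(0.514/0.129) = 4.92 +0.600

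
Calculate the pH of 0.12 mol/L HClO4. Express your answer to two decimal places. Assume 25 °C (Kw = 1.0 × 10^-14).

HClO4 is a strong acid and dissociates completely, so [H+] = 0.12 M.
pH = -log(0.12) = 0.92

pH = 0.92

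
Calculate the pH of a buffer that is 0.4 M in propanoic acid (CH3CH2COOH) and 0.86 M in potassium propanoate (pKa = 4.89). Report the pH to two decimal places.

pH = pKa + log([A⁻]/[HA]) = 4.89 + log(0.86/0.4)
pH = 4.89 + (+0.332) = 5.22

pH = 5.22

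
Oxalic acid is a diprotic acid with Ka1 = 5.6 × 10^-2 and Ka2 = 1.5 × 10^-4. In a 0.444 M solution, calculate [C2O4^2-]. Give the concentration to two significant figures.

First ionization gives [H+] ≈ [HC2O4-] = 1.32 × 10^-1 M.
Second step: Ka2 = [H+][C2O4^2-]/[HC2O4-] ≈ [C2O4^2-] (since [H+] ≈ [HC2O4-]).
So [C2O4^2-] ≈ Ka2.

1.5 × 10^-4 M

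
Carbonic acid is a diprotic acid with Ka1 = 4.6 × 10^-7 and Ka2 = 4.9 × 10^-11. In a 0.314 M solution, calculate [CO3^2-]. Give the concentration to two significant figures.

First ionization gives [H+] ≈ [HCO3-] = 3.80 × 10^-4 M.
Second step: Ka2 = [H+][CO3^2-]/[HCO3-] ≈ [CO3^2-] (since [H+] ≈ [HCO3-]).
So [CO3^2-] ≈ Ka2.

4.9 × 10^-11 M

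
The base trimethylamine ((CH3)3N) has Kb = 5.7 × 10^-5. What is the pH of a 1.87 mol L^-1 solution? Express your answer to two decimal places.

(CH3)3N + H2O ⇌ (CH3)3NH+ + OH-
From the ICE table, Kb = [OH-]²/(1.87 − [OH-]) = 5.7 × 10^-5.
Since Kb ≪ C₀, [OH-] ≈ √(Kb·C₀) = 1.03 × 10^-2 M.
([OH-]/C₀ = 0.55% < 5%, so the approximation holds.)
pOH = 1.99, so pH = 14.00 − pOH = 12.01

pH = 12.01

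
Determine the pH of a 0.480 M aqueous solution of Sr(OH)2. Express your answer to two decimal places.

Sr(OH)2 is a strong base (each formula unit releases 2 OH-); [OH-] = 0.96 M.
pOH = -log(0.96) = 0.02
pH = 14.00 - 0.02 = 13.98

pH = 13.98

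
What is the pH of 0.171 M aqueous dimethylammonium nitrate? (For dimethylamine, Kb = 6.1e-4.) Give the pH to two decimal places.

pH = 5.78

(CH3)2NH2+ is the conjugate acid of the weak base (CH3)2NH.
Ka = Kw/Kb = 1.0×10^-14 / 6.1 × 10^-4 = 1.64 × 10^-11
From the ICE table, Ka = x²/(0.171 − x) = 1.64 × 10^-11.
Neglecting x in the denominator: x = √(1.64 × 10^-11 × 0.171) = 1.67 × 10^-6 M
Check: 0.00098% ionized — well under 5%, approximation valid.
pH = −log(1.67 × 10^-6) = 5.78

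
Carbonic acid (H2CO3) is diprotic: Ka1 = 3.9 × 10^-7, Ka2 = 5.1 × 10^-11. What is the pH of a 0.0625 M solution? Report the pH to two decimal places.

Since Ka1 ≫ Ka2, the first ionization dominates [H+].
Ka1 = x²/(0.0625 − x) = 3.9 × 10^-7
x ≈ √(3.9 × 10^-7 × 0.0625) = 1.56 × 10^-4 M
pH = −log(1.56 × 10^-4) = 3.81

pH = 3.81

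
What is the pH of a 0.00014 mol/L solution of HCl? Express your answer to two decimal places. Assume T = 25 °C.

pH = 3.85

HCl is a strong acid and dissociates completely, so [H+] = 0.00014 M.
pH = -log(0.00014) = 3.85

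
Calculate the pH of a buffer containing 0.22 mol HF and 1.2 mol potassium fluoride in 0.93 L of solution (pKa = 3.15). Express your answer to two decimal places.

pH = 3.89

Using pH = pKa + log([base]/[acid]) with [base]/[acid] = 1.2/0.22:
pH = 3.15 + (+0.737) = 3.89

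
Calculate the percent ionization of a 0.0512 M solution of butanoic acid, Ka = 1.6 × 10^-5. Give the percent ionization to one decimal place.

CH3(CH2)2COOH ⇌ CH3(CH2)2COO- + H+; let x = [H+] at equilibrium.
x ≈ √(Ka·C₀) = √(1.6 × 10^-5 × 0.0512) = 9.05 × 10^-4 M
Fraction ionized = 9.05 × 10^-4 / 0.0512 = 0.0177 → 1.8%

1.8%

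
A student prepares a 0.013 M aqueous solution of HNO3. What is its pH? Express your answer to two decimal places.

HNO3 is a strong acid and dissociates completely, so [H+] = 0.013 M.
pH = -log(0.013) = 1.89

pH = 1.89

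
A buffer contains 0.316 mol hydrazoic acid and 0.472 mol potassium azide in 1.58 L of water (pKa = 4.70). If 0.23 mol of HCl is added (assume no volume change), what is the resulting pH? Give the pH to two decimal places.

Added H+ converts N3- to HN3: HN3 → 0.546 mol, N3- → 0.242 mol.
pH = pKa + log([A⁻]/[HA]) = 4.70 + log(0.242/0.546) = 4.70 -0.353

pH = 4.35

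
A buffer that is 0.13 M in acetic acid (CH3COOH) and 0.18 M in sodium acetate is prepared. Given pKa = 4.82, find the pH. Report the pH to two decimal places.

pH = pKa + log([A⁻]/[HA]) = 4.82 + log(0.18/0.13)
pH = 4.82 + (+0.141) = 4.96

pH = 4.96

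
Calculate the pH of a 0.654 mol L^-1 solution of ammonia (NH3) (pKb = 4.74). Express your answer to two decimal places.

pH = 11.54

NH3 + H2O ⇌ NH4+ + OH-
Kb = 10^(−4.74) = 1.82 × 10^-5
Kb = [OH-]²/(0.654 − [OH-]) = 1.82 × 10^-5
Neglecting [OH-] in the denominator: [OH-] = √(1.82 × 10^-5 × 0.654) = 3.45 × 10^-3 M
pOH = −log(3.45 × 10^-3) = 2.46; pH = 14.00 − 2.46 = 11.54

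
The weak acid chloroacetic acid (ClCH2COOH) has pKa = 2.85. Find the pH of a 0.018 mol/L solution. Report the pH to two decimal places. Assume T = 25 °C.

pH = 2.36

ClCH2COOH ⇌ ClCH2COO- + H+
Ka = 10^(−2.85) = 1.41 × 10^-3
Ka = [H+]²/(0.018 − [H+]) = 1.41 × 10^-3
[H+] is not negligible relative to C₀; solve [H+]² + 0.00141·[H+] − 2.54e-05 = 0.
[H+] = [−0.00141 + √(0.00141² + 0.000102)]/2 = 4.38 × 10^-3 M
pH = −log(4.38 × 10^-3) = 2.36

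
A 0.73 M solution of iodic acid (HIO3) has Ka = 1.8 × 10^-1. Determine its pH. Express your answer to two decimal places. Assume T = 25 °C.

pH = 0.55

HIO3 ⇌ IO3- + H+
From the ICE table, Ka = [H+]²/(0.73 − [H+]) = 1.8 × 10^-1.
[H+] is not negligible relative to C₀; solve [H+]² + 0.18·[H+] − 0.131 = 0.
[H+] = (−Ka + √(Ka² + 4·Ka·C₀))/2 = 2.83 × 10^-1 M
pH = −log[H+] = −log(2.83 × 10^-1) = 0.55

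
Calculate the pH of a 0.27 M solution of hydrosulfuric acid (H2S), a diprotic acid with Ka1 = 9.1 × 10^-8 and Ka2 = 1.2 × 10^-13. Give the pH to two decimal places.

pH = 3.80

Since Ka1 ≫ Ka2, the first ionization dominates [H+].
Ka1 = x²/(0.27 − x) = 9.1 × 10^-8
x ≈ √(9.1 × 10^-8 × 0.27) = 1.57 × 10^-4 M
pH = −log(1.57 × 10^-4) = 3.80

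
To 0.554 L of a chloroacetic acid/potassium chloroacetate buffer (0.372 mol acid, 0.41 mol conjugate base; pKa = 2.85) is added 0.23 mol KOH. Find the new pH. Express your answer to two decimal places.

pH = 3.50

OH- converts ClCH2COOH to ClCH2COO-: ClCH2COOH → 0.142 mol, ClCH2COO- → 0.64 mol.
pH = pKa + log([A⁻]/[HA]) = 2.85 + log(0.64/0.142) = 2.85 +0.654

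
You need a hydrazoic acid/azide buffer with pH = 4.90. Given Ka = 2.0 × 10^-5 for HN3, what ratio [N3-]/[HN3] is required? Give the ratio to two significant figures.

pKa = -log(2.0 × 10^-5) = 4.699
pH = pKa + log(r) ⇒ log(r) = 4.90 − 4.699 = +0.201
r = [N3-]/[HN3] = 10^(+0.201) = 1.59

ratio = 1.6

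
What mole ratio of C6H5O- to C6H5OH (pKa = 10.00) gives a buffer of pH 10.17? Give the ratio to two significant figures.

ratio = 1.5

pH = pKa + log(r) ⇒ log(r) = 10.17 − 10.00 = +0.17
r = [C6H5O-]/[C6H5OH] = 10^(+0.17) = 1.48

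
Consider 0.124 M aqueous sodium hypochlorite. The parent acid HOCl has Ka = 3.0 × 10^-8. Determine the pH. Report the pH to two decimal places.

pH = 10.31

OCl- is the conjugate base of the weak acid HOCl.
Kb = Kw/Ka = 1.0×10^-14 / 3.0 × 10^-8 = 3.33 × 10^-7
From the ICE table, Kb = x²/(0.124 − x) = 3.33 × 10^-7.
Assume x ≪ 0.124: x ≈ √(3.33 × 10^-7 × 0.124) = 2.03 × 10^-4 M
Check: 0.16% ionized — well under 5%, approximation valid.
pOH = 3.69, so pH = 14.00 − pOH = 10.31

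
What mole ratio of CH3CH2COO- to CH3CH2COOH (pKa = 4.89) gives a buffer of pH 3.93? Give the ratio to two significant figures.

pH = pKa + log(r) ⇒ log(r) = 3.93 − 4.89 = -0.96
r = [CH3CH2COO-]/[CH3CH2COOH] = 10^(-0.96) = 0.11

ratio = 0.11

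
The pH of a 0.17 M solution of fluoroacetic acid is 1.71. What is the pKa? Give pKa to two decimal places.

pKa = 2.60

[H+] = 10^(-1.71) = 1.95 × 10^-2 M
At equilibrium [HA] = 0.17 − 1.95 × 10^-2 = 1.51 × 10^-1 M
Ka = [H+][A-]/[HA] = (1.95 × 10^-2)² / 1.51 × 10^-1 = 2.52 × 10^-3
pKa = -log(2.52 × 10^-3) = 2.60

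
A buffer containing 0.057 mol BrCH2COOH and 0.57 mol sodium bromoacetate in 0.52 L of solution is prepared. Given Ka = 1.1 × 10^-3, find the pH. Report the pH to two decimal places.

pH = 3.96

pKa = −log(1.1 × 10^-3) = 2.959
Using pH = pKa + log([base]/[acid]) with [base]/[acid] = 0.57/0.057:
pH = 2.959 + (+1.000) = 3.96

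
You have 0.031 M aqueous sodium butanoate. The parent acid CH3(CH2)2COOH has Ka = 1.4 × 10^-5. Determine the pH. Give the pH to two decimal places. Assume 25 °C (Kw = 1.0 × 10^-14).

CH3(CH2)2COO- is the conjugate base of the weak acid CH3(CH2)2COOH.
Kb = Kw/Ka = 1.0×10^-14 / 1.4 × 10^-5 = 7.14 × 10^-10
Kb = [OH-]²/(0.031 − [OH-]) = 7.14 × 10^-10
Assume [OH-] ≪ 0.031: [OH-] ≈ √(7.14 × 10^-10 × 0.031) = 4.70 × 10^-6 M
Check: 0.015% ionized — well under 5%, approximation valid.
pOH = −log(4.70 × 10^-6) = 5.33; pH = 14.00 − 5.33 = 8.67

pH = 8.67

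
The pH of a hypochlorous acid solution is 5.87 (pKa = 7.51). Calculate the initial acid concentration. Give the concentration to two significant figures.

C₀ = 6.0 × 10^-5 M

[H+] = 10^(-5.87) = 1.35 × 10^-6 M = x
Ka = 10^(−7.51) = 3.09 × 10^-8
Ka = x²/(C₀ − x) ⇒ C₀ = x + x²/Ka
C₀ = 1.35 × 10^-6 + (1.35 × 10^-6)²/(3.09 × 10^-8) = 6.03 × 10^-5 M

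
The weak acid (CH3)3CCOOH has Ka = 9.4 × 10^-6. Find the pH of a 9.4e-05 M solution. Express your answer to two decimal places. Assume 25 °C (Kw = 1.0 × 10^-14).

(CH3)3CCOOH ⇌ (CH3)3CCOO- + H+
Ka = x²/(9.4e-05 − x) = 9.4 × 10^-6
The 5% rule fails; solving x² + Ka·x − Ka·C₀ = 0 exactly:
x = (−Ka + √(Ka² + 4·Ka·C₀))/2 = 2.54 × 10^-5 M
pH = −log(2.54 × 10^-5) = 4.60

pH = 4.60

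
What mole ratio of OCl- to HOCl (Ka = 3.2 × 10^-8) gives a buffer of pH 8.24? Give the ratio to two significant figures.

ratio = 5.6

pKa = -log(3.2 × 10^-8) = 7.495
pH = pKa + log(r) ⇒ log(r) = 8.24 − 7.495 = +0.745
r = [OCl-]/[HOCl] = 10^(+0.745) = 5.56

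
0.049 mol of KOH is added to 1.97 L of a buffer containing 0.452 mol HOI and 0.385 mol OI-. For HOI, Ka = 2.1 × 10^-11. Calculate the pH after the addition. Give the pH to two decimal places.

pH = 10.71

After neutralization: n(HOI) = 0.403 mol, n(OI-) = 0.434 mol.
pKa = −log(2.1 × 10^-11) = 10.678
pH = pKa + log([A⁻]/[HA]) = 10.678 + log(0.434/0.403) = 10.678 +0.032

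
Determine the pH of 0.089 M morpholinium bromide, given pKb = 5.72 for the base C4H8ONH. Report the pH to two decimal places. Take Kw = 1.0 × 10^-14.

C4H8ONH2+ is the conjugate acid of the weak base C4H8ONH.
Kb = 10^(−5.72) = 1.91 × 10^-6
Ka = Kw/Kb = 1.0×10^-14 / 1.91 × 10^-6 = 5.24 × 10^-9
Ka = [H+]²/(0.089 − [H+]) = 5.24 × 10^-9
Assume [H+] ≪ 0.089: [H+] ≈ √(5.24 × 10^-9 × 0.089) = 2.16 × 10^-5 M
pH = −log[H+] = −log(2.16 × 10^-5) = 4.67

pH = 4.67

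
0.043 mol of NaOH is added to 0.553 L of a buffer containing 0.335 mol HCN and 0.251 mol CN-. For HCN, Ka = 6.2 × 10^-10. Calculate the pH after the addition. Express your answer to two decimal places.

After neutralization: n(HCN) = 0.292 mol, n(CN-) = 0.294 mol.
pKa = −log(6.2 × 10^-10) = 9.208
pH = pKa + log(n_CN-/n_HCN) = 9.208 + log(0.294/0.292) = 9.208 + (+0.003)

pH = 9.21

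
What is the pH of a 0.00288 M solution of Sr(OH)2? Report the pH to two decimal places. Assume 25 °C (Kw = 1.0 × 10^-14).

pH = 11.76

Sr(OH)2 is a strong base (each formula unit releases 2 OH-); [OH-] = 0.00576 M.
pOH = -log(0.00576) = 2.24
pH = 14.00 - 2.24 = 11.76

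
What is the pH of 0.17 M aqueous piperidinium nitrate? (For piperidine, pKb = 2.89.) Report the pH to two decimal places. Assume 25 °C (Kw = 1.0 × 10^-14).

pH = 5.94

C5H10NH2+ is the conjugate acid of the weak base C5H10NH.
Kb = 10^(−2.89) = 1.29 × 10^-3
Ka = Kw/Kb = 1.0×10^-14 / 1.29 × 10^-3 = 7.75 × 10^-12
Ka = x²/(0.17 − x) = 7.75 × 10^-12
Since Ka ≪ C₀, x ≈ √(Ka·C₀) = 1.15 × 10^-6 M.
(x/C₀ = 0.00068% < 5%, so the approximation holds.)
pH = −log(1.15 × 10^-6) = 5.94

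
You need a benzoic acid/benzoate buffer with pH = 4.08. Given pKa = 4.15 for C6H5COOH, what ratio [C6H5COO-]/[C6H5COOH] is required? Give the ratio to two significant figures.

pH = pKa + log(r) ⇒ log(r) = 4.08 − 4.15 = -0.07
r = [C6H5COO-]/[C6H5COOH] = 10^(-0.07) = 0.851

ratio = 0.85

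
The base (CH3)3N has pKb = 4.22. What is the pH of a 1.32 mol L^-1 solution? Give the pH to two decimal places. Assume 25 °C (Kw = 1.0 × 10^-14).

(CH3)3N + H2O ⇌ (CH3)3NH+ + OH-
Kb = 10^(−4.22) = 6.03 × 10^-5
Kb = [OH-]²/(1.32 − [OH-]) = 6.03 × 10^-5
Since Kb ≪ C₀, [OH-] ≈ √(Kb·C₀) = 8.92 × 10^-3 M.
([OH-]/C₀ = 0.68% < 5%, so the approximation holds.)
pOH = 2.05, so pH = 14.00 − pOH = 11.95

pH = 11.95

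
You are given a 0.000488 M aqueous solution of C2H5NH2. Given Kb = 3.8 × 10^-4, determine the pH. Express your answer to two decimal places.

pH = 10.45

C2H5NH2 + H2O ⇌ C2H5NH3+ + OH-
Kb = x²/(0.000488 − x) = 3.8 × 10^-4
Here C₀/Kb ≈ 1.28, so the small-x approximation fails. Use the quadratic:
x = (−Kb + √(Kb² + 4·Kb·C₀))/2 = 2.81 × 10^-4 M
pOH = 3.55, so pH = 14.00 − pOH = 10.45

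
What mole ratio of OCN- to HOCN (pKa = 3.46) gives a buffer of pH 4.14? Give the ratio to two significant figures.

ratio = 4.8

pH = pKa + log(r) ⇒ log(r) = 4.14 − 3.46 = +0.68
r = [OCN-]/[HOCN] = 10^(+0.68) = 4.79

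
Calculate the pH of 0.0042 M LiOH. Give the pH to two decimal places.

pH = 11.62

LiOH is a strong base; [OH-] = 0.0042 M.
pOH = -log(0.0042) = 2.38
pH = 14.00 - 2.38 = 11.62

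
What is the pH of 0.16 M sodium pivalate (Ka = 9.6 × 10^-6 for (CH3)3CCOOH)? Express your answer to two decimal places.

pH = 9.11

(CH3)3CCOO- is the conjugate base of the weak acid (CH3)3CCOOH.
Kb = Kw/Ka = 1.0×10^-14 / 9.6 × 10^-6 = 1.04 × 10^-9
From the ICE table, Kb = [OH-]²/(0.16 − [OH-]) = 1.04 × 10^-9.
Since Kb ≪ C₀, [OH-] ≈ √(Kb·C₀) = 1.29 × 10^-5 M.
pOH = 4.89, so pH = 14.00 − pOH = 9.11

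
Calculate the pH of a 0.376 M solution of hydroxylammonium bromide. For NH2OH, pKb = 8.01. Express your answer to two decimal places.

pH = 3.21

NH3OH+ is the conjugate acid of the weak base NH2OH.
Kb = 10^(−8.01) = 9.77 × 10^-9
Ka = Kw/Kb = 1.0×10^-14 / 9.77 × 10^-9 = 1.02 × 10^-6
Ka = x²/(0.376 − x) = 1.02 × 10^-6
Assume x ≪ 0.376: x ≈ √(1.02 × 10^-6 × 0.376) = 6.19 × 10^-4 M
Check: 0.16% ionized — well under 5%, approximation valid.
pH = −log(6.19 × 10^-4) = 3.21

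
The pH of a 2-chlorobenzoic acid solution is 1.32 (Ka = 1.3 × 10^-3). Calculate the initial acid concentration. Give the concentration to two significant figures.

[H+] = 10^(-1.32) = 4.79 × 10^-2 M = x
Ka = x²/(C₀ − x) ⇒ C₀ = x + x²/Ka
C₀ = 4.79 × 10^-2 + (4.79 × 10^-2)²/(1.3 × 10^-3) = 1.81 M

C₀ = 1.8 M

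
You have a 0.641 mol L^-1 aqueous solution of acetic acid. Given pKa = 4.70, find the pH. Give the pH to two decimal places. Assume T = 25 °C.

CH3COOH ⇌ CH3COO- + H+
Ka = 10^(−4.70) = 2.00 × 10^-5
Let x = [H+] at equilibrium. Ka = x²/(0.641 − x).
Neglecting x in the denominator: x = √(2.00 × 10^-5 × 0.641) = 3.58 × 10^-3 M
Check: 0.56% ionized — well under 5%, approximation valid.
pH = −log[H+] = −log(3.58 × 10^-3) = 2.45

pH = 2.45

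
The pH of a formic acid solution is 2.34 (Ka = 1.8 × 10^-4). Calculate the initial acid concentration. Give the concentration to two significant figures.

[H+] = 10^(-2.34) = 4.57 × 10^-3 M = x
Ka = x²/(C₀ − x) ⇒ C₀ = x + x²/Ka
C₀ = 4.57 × 10^-3 + (4.57 × 10^-3)²/(1.8 × 10^-4) = 1.21 × 10^-1 M

C₀ = 1.2 × 10^-1 M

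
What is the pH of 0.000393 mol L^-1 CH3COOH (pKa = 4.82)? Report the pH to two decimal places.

pH = 4.16

CH3COOH ⇌ CH3COO- + H+
Ka = 10^(−4.82) = 1.51 × 10^-5
Ka = [H+]²/(0.000393 − [H+]) = 1.51 × 10^-5
Here C₀/Ka ≈ 26, so the small-[H+] approximation fails. Use the quadratic:
[H+] = (−Ka + √(Ka² + 4·Ka·C₀))/2 = 6.99 × 10^-5 M
pH = −log(6.99 × 10^-5) = 4.16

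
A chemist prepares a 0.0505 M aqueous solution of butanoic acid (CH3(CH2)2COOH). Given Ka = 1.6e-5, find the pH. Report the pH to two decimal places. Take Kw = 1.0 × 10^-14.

CH3(CH2)2COOH ⇌ CH3(CH2)2COO- + H+
Ka = [H+]²/(0.0505 − [H+]) = 1.6 × 10^-5
Assume [H+] ≪ 0.0505: [H+] ≈ √(1.6 × 10^-5 × 0.0505) = 8.99 × 10^-4 M
Check: 1.8% ionized — well under 5%, approximation valid.
pH = −log(8.99 × 10^-4) = 3.05

pH = 3.05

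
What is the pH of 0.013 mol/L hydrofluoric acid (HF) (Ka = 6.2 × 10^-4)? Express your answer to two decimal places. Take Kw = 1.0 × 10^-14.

pH = 2.59

HF ⇌ F- + H+
Ka = x²/(0.013 − x) = 6.2 × 10^-4
x is not negligible relative to C₀; solve x² + 0.00062·x − 8.06e-06 = 0.
x = [−0.00062 + √(0.00062² + 3.22e-05)]/2 = 2.55 × 10^-3 M
pH = −log(2.55 × 10^-3) = 2.59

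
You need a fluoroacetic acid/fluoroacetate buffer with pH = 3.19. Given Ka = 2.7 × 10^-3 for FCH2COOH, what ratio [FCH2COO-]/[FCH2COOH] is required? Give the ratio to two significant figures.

pKa = -log(2.7 × 10^-3) = 2.569
pH = pKa + log(r) ⇒ log(r) = 3.19 − 2.569 = +0.621
r = [FCH2COO-]/[FCH2COOH] = 10^(+0.621) = 4.18

ratio = 4.2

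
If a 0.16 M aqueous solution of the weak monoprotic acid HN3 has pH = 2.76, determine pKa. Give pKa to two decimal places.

pKa = 4.72

[H+] = 10^(-2.76) = 1.74 × 10^-3 M
At equilibrium [HA] = 0.16 − 1.74 × 10^-3 = 1.58 × 10^-1 M
Ka = [H+][A-]/[HA] = (1.74 × 10^-3)² / 1.58 × 10^-1 = 1.92 × 10^-5
pKa = -log(1.92 × 10^-5) = 4.72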